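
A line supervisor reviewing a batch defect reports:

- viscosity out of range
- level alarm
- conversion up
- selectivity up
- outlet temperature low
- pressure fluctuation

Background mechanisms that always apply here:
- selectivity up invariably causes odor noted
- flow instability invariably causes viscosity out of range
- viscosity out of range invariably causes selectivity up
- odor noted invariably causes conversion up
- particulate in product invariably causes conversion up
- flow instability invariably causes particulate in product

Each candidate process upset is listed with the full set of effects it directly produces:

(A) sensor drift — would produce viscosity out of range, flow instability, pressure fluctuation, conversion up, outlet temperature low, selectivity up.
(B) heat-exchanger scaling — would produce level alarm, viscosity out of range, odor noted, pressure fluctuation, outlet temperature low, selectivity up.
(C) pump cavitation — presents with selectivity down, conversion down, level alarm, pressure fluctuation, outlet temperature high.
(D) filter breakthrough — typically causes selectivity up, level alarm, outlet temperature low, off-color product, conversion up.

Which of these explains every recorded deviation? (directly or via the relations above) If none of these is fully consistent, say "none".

For each candidate, compare predicted effects to what was observed:
(A) sensor drift — does not account for level alarm
(B) heat-exchanger scaling — viscosity out of range yes; level alarm yes; conversion up yes (by odor noted → conversion up); selectivity up yes; outlet temperature low yes; pressure fluctuation yes
(C) pump cavitation — viscosity out of range NO; level alarm yes; conversion up NO; selectivity up NO; outlet temperature low NO; pressure fluctuation yes
(D) filter breakthrough — viscosity out of range NO; level alarm yes; conversion up yes; selectivity up yes; outlet temperature low yes; pressure fluctuation NO
(B) is the only candidate with no mismatches.

B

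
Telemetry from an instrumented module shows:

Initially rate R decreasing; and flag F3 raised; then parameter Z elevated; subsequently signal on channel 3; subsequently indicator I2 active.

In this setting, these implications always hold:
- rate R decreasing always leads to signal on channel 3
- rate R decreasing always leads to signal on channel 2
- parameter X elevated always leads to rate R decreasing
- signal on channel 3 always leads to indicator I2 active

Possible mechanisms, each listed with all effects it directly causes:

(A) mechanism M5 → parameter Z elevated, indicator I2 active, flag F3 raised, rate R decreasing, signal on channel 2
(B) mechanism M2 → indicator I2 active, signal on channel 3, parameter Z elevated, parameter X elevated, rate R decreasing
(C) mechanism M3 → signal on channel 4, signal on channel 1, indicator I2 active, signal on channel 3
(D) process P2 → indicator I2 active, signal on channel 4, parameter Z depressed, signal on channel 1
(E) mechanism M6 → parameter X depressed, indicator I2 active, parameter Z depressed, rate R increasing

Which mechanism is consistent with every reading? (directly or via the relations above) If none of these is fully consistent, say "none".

A

For each candidate, compare predicted effects to what was observed:
(A) mechanism M5 — rate R decreasing yes; flag F3 raised yes; parameter Z elevated yes; signal on channel 3 yes (through rate R decreasing → signal on channel 3); indicator I2 active yes
(B) mechanism M2 — does not account for flag F3 raised
(C) mechanism M3 — rate R decreasing NO; flag F3 raised NO; parameter Z elevated NO; signal on channel 3 yes; indicator I2 active yes
(D) process P2 — rate R decreasing NO; flag F3 raised NO; parameter Z elevated NO; signal on channel 3 NO; indicator I2 active yes
(E) mechanism M6 — fails on rate R decreasing, flag F3 raised, parameter Z elevated, signal on channel 3 (predicts rate R increasing, not rate R decreasing; predicts parameter Z depressed, not parameter Z elevated)
Only (A) is consistent with every observation.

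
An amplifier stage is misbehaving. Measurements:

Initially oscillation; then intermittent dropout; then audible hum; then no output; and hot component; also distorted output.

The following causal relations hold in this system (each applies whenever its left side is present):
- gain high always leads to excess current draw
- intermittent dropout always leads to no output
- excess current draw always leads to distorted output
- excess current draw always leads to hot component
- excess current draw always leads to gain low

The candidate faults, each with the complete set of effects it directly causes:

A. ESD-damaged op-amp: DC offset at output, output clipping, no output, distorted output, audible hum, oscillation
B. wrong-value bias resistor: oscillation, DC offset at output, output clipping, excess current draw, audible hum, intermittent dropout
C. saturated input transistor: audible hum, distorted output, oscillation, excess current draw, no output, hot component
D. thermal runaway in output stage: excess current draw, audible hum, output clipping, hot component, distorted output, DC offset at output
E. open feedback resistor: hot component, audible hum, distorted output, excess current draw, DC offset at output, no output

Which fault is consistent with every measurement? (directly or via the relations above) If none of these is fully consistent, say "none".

B

Per-candidate check:
(A) ESD-damaged op-amp — does not account for intermittent dropout, hot component
(B) wrong-value bias resistor — accounts for every observation (no output via intermittent dropout → no output)
(C) saturated input transistor — does not account for intermittent dropout
(D) thermal runaway in output stage — oscillation -; intermittent dropout -; audible hum +; no output -; hot component +; distorted output +
(E) open feedback resistor — oscillation -; intermittent dropout -; audible hum +; no output +; hot component +; distorted output +
Only (B) is consistent with every observation.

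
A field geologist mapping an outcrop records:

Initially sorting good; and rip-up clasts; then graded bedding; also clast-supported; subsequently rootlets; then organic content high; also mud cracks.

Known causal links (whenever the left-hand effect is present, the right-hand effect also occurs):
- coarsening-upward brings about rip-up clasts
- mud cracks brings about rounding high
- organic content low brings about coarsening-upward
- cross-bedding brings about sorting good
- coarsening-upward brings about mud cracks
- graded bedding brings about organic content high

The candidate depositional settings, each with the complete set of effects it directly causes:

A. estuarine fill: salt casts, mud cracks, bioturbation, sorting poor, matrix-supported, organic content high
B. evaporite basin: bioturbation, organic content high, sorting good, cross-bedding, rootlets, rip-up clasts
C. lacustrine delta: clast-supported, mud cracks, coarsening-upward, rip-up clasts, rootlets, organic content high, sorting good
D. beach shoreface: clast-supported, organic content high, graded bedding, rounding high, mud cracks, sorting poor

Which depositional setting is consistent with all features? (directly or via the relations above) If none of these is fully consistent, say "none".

none

Per-candidate check:
(A) estuarine fill — fails on sorting good, rip-up clasts, graded bedding, clast-supported, rootlets (predicts sorting poor, not sorting good; predicts matrix-supported, not clast-supported)
(B) evaporite basin — does not account for graded bedding, clast-supported, mud cracks
(C) lacustrine delta — does not account for graded bedding
(D) beach shoreface — fails on sorting good, rip-up clasts, rootlets (predicts sorting poor, not sorting good)
Every candidate fails on at least one observation.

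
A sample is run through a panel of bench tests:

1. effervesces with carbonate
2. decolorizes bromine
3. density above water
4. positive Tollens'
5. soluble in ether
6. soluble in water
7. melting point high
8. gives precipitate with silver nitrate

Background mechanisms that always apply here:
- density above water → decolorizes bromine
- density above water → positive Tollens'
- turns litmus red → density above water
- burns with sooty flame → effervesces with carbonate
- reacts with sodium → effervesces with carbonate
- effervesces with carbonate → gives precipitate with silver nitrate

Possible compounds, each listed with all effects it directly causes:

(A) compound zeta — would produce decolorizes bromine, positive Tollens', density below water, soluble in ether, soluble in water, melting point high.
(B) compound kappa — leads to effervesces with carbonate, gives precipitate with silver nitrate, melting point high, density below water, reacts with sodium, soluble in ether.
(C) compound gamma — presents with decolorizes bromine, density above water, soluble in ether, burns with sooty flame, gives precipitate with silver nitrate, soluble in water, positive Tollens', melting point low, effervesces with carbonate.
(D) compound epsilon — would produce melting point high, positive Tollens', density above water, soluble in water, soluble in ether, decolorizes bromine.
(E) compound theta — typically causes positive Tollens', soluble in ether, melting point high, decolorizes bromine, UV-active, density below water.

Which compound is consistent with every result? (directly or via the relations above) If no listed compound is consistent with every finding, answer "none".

none

Per-candidate check:
(A) compound zeta — effervesces with carbonate NO; decolorizes bromine yes; density above water NO; positive Tollens' yes; soluble in ether yes; soluble in water yes; melting point high yes; gives precipitate with silver nitrate NO
(B) compound kappa — effervesces with carbonate yes; decolorizes bromine NO; density above water NO; positive Tollens' NO; soluble in ether yes; soluble in water NO; melting point high yes; gives precipitate with silver nitrate yes
(C) compound gamma — fails on melting point high (predicts melting point low, not melting point high)
(D) compound epsilon — effervesces with carbonate NO; decolorizes bromine yes; density above water yes; positive Tollens' yes; soluble in ether yes; soluble in water yes; melting point high yes; gives precipitate with silver nitrate NO
(E) compound theta — effervesces with carbonate NO; decolorizes bromine yes; density above water NO; positive Tollens' yes; soluble in ether yes; soluble in water NO; melting point high yes; gives precipitate with silver nitrate NO
No candidate is consistent with all observations.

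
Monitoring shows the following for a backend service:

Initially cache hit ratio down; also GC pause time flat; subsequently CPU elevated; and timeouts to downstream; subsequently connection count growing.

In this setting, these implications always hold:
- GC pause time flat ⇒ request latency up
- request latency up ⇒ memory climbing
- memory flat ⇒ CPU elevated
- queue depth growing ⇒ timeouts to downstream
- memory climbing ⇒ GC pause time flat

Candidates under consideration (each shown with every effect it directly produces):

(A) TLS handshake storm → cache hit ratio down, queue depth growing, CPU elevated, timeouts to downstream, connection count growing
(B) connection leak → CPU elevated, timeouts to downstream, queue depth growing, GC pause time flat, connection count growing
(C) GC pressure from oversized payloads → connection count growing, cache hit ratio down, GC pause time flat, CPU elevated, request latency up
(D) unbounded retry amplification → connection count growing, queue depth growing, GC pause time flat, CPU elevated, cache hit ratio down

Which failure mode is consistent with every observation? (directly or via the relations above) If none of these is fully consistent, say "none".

Per-candidate check:
(A) TLS handshake storm — does not account for GC pause time flat
(B) connection leak — cache hit ratio down NO; GC pause time flat yes; CPU elevated yes; timeouts to downstream yes; connection count growing yes
(C) GC pressure from oversized payloads — does not account for timeouts to downstream
(D) unbounded retry amplification — cache hit ratio down yes; GC pause time flat yes; CPU elevated yes; timeouts to downstream yes (by queue depth growing → timeouts to downstream); connection count growing yes
Only (D) is consistent with every observation.

D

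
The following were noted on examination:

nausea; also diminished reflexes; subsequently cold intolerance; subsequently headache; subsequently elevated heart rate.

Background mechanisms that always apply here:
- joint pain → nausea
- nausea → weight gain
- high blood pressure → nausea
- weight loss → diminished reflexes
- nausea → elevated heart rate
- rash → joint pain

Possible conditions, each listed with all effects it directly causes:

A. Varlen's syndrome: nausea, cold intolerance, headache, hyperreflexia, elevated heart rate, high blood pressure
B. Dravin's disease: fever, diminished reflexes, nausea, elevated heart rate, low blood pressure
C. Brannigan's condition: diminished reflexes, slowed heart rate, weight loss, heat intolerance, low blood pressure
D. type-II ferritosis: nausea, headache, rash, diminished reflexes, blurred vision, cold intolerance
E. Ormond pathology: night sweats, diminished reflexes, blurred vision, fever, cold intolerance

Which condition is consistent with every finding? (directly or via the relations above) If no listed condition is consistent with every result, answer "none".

D

For each candidate, compare predicted effects to what was observed:
(A) Varlen's syndrome — fails on diminished reflexes (predicts hyperreflexia, not diminished reflexes)
(B) Dravin's disease — nausea yes; diminished reflexes yes; cold intolerance NO; headache NO; elevated heart rate yes
(C) Brannigan's condition — nausea NO; diminished reflexes yes; cold intolerance NO; headache NO; elevated heart rate NO
(D) type-II ferritosis — nausea yes; diminished reflexes yes; cold intolerance yes; headache yes; elevated heart rate yes (through nausea → elevated heart rate)
(E) Ormond pathology — does not account for nausea, headache, elevated heart rate
(D) alone accounts for all the evidence.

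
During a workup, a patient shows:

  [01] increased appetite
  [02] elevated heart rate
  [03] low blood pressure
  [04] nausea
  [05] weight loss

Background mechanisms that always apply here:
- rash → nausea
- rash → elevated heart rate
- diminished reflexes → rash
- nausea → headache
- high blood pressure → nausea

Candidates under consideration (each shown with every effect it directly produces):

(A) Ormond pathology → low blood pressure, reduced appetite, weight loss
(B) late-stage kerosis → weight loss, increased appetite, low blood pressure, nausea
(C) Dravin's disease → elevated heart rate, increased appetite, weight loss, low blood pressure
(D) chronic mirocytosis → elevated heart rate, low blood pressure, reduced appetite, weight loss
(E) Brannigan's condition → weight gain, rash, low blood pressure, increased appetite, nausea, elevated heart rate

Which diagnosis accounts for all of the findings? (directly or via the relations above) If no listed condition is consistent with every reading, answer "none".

none

Checking each candidate against the observations:
(A) Ormond pathology — fails on increased appetite, elevated heart rate, nausea (predicts reduced appetite, not increased appetite)
(B) late-stage kerosis — increased appetite yes; elevated heart rate NO; low blood pressure yes; nausea yes; weight loss yes
(C) Dravin's disease — does not account for nausea
(D) chronic mirocytosis — increased appetite NO; elevated heart rate yes; low blood pressure yes; nausea NO; weight loss yes
(E) Brannigan's condition — fails on weight loss (predicts weight gain, not weight loss)
No candidate is consistent with all observations.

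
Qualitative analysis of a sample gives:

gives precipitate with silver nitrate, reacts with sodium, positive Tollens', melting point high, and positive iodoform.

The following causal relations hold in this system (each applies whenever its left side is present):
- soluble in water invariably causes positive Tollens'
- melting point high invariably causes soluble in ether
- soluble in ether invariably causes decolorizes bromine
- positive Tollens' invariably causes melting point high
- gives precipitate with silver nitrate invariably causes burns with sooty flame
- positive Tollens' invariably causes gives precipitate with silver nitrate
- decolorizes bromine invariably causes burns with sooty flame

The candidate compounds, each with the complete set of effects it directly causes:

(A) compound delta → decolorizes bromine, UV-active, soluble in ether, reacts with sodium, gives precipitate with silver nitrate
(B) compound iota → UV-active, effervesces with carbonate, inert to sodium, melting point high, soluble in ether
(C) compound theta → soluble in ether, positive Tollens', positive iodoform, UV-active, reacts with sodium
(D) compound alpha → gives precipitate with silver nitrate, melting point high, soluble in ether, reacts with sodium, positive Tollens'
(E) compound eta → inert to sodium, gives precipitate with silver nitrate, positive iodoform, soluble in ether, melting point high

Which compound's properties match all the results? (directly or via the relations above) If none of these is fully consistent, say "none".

Checking each candidate against the observations:
(A) compound delta — gives precipitate with silver nitrate ✓; reacts with sodium ✓; positive Tollens' ✗; melting point high ✗; positive iodoform ✗
(B) compound iota — gives precipitate with silver nitrate ✗; reacts with sodium ✗; positive Tollens' ✗; melting point high ✓; positive iodoform ✗
(C) compound theta — accounts for every observation (gives precipitate with silver nitrate by positive Tollens' → gives precipitate with silver nitrate)
(D) compound alpha — does not account for positive iodoform
(E) compound eta — fails on reacts with sodium, positive Tollens' (predicts inert to sodium, not reacts with sodium)
Only (C) is consistent with every observation.

C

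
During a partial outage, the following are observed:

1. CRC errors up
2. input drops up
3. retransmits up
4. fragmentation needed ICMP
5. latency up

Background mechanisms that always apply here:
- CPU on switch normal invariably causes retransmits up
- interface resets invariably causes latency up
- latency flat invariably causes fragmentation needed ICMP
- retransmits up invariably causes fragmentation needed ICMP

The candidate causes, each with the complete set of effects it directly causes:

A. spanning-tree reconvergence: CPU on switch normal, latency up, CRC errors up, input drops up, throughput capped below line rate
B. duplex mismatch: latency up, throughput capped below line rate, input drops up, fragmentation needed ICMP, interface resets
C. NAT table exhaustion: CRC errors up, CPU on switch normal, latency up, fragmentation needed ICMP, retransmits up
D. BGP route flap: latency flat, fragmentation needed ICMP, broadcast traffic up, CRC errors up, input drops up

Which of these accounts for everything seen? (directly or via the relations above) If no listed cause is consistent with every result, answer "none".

A

For each candidate, compare predicted effects to what was observed:
(A) spanning-tree reconvergence — CRC errors up match; input drops up match; retransmits up match (through CPU on switch normal → retransmits up); fragmentation needed ICMP match (through CPU on switch normal → retransmits up → fragmentation needed ICMP); latency up match
(B) duplex mismatch — CRC errors up miss; input drops up match; retransmits up miss; fragmentation needed ICMP match; latency up match
(C) NAT table exhaustion — does not account for input drops up
(D) BGP route flap — fails on retransmits up, latency up (predicts latency flat, not latency up)
Only (A) is consistent with every observation.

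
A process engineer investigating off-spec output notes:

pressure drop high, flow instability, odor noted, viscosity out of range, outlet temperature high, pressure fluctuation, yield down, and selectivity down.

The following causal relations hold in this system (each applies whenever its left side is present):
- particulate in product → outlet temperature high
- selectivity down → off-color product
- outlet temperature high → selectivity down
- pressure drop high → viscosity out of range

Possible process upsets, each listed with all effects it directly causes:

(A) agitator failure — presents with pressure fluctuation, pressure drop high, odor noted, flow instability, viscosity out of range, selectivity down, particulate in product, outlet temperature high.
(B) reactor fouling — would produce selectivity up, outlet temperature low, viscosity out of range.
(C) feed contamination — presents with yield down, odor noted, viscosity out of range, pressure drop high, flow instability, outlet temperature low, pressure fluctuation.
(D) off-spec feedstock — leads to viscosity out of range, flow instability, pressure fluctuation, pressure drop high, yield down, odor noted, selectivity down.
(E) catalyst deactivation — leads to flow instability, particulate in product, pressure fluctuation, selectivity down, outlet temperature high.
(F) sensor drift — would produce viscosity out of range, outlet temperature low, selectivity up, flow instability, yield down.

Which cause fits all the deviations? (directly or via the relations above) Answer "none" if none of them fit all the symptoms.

Checking each candidate against the observations:
(A) agitator failure — pressure drop high yes; flow instability yes; odor noted yes; viscosity out of range yes; outlet temperature high yes; pressure fluctuation yes; yield down NO; selectivity down yes
(B) reactor fouling — fails on pressure drop high, flow instability, odor noted, outlet temperature high, pressure fluctuation, yield down, selectivity down (predicts outlet temperature low, not outlet temperature high; predicts selectivity up, not selectivity down)
(C) feed contamination — fails on outlet temperature high, selectivity down (predicts outlet temperature low, not outlet temperature high)
(D) off-spec feedstock — pressure drop high yes; flow instability yes; odor noted yes; viscosity out of range yes; outlet temperature high NO; pressure fluctuation yes; yield down yes; selectivity down yes
(E) catalyst deactivation — pressure drop high NO; flow instability yes; odor noted NO; viscosity out of range NO; outlet temperature high yes; pressure fluctuation yes; yield down NO; selectivity down yes
(F) sensor drift — pressure drop high NO; flow instability yes; odor noted NO; viscosity out of range yes; outlet temperature high NO; pressure fluctuation NO; yield down yes; selectivity down NO
No candidate is consistent with all observations.

none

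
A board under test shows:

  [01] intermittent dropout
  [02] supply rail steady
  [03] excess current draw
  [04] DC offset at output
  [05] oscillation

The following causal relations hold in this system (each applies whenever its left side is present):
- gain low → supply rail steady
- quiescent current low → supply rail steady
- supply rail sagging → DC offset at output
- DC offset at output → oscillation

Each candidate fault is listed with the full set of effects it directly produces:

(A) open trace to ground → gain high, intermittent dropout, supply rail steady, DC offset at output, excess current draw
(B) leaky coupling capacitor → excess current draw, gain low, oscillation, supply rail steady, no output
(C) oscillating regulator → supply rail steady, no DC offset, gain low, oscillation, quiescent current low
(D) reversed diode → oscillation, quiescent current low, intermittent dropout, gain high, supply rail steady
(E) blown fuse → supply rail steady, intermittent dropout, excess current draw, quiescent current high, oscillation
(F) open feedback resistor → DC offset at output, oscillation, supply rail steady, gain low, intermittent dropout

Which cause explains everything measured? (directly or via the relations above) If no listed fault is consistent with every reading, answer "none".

Per-candidate check:
(A) open trace to ground — accounts for every observation (oscillation through DC offset at output → oscillation)
(B) leaky coupling capacitor — intermittent dropout -; supply rail steady +; excess current draw +; DC offset at output -; oscillation +
(C) oscillating regulator — fails on intermittent dropout, excess current draw, DC offset at output (predicts no DC offset, not DC offset at output)
(D) reversed diode — does not account for excess current draw, DC offset at output
(E) blown fuse — does not account for DC offset at output
(F) open feedback resistor — intermittent dropout +; supply rail steady +; excess current draw -; DC offset at output +; oscillation +
(A) alone accounts for all the evidence.

A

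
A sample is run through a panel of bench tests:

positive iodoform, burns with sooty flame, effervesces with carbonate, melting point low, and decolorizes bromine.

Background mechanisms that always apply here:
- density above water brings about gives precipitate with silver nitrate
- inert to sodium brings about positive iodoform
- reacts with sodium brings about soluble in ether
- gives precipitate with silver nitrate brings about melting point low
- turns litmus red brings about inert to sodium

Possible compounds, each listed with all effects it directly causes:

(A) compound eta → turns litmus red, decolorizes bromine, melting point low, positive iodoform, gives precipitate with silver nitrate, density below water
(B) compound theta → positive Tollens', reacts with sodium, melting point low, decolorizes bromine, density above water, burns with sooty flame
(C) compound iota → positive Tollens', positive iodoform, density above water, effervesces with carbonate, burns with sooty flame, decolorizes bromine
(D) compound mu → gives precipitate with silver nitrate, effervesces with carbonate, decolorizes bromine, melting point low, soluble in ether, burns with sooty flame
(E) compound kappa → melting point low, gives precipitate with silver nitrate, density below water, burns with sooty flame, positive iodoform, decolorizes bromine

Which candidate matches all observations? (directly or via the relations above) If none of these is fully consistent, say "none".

C

For each candidate, compare predicted effects to what was observed:
(A) compound eta — does not account for burns with sooty flame, effervesces with carbonate
(B) compound theta — does not account for positive iodoform, effervesces with carbonate
(C) compound iota — positive iodoform yes; burns with sooty flame yes; effervesces with carbonate yes; melting point low yes (through density above water → gives precipitate with silver nitrate → melting point low); decolorizes bromine yes
(D) compound mu — does not account for positive iodoform
(E) compound kappa — does not account for effervesces with carbonate
Only (C) is consistent with every observation.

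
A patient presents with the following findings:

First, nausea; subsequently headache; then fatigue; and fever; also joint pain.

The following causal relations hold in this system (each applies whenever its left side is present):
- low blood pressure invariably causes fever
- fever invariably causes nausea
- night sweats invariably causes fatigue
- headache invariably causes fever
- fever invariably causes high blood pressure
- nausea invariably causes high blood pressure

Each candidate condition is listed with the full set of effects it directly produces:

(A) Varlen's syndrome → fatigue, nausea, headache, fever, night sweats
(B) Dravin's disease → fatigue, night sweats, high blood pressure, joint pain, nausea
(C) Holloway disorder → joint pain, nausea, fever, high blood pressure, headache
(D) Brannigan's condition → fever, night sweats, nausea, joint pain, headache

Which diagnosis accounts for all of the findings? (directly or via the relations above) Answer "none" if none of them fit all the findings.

Testing each hypothesis:
(A) Varlen's syndrome — nausea yes; headache yes; fatigue yes; fever yes; joint pain NO
(B) Dravin's disease — nausea yes; headache NO; fatigue yes; fever NO; joint pain yes
(C) Holloway disorder — nausea yes; headache yes; fatigue NO; fever yes; joint pain yes
(D) Brannigan's condition — accounts for every observation (fatigue by night sweats → fatigue)
Only (D) is consistent with every observation.

D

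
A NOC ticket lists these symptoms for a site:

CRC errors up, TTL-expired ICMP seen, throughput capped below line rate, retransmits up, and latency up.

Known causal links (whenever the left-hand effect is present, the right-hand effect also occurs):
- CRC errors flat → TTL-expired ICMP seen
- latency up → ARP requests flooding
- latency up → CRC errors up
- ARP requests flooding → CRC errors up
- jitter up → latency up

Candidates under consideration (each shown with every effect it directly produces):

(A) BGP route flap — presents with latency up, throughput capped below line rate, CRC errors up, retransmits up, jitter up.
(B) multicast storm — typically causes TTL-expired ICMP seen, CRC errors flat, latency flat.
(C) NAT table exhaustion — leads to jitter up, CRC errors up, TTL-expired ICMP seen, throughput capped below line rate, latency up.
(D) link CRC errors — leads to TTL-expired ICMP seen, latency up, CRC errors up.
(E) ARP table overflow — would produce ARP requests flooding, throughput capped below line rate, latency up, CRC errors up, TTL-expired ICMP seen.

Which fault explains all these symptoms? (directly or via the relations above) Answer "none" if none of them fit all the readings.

Testing each hypothesis:
(A) BGP route flap — does not account for TTL-expired ICMP seen
(B) multicast storm — fails on CRC errors up, throughput capped below line rate, retransmits up, latency up (predicts CRC errors flat, not CRC errors up; predicts latency flat, not latency up)
(C) NAT table exhaustion — CRC errors up yes; TTL-expired ICMP seen yes; throughput capped below line rate yes; retransmits up NO; latency up yes
(D) link CRC errors — CRC errors up yes; TTL-expired ICMP seen yes; throughput capped below line rate NO; retransmits up NO; latency up yes
(E) ARP table overflow — CRC errors up yes; TTL-expired ICMP seen yes; throughput capped below line rate yes; retransmits up NO; latency up yes
None of the listed candidates fits everything.

none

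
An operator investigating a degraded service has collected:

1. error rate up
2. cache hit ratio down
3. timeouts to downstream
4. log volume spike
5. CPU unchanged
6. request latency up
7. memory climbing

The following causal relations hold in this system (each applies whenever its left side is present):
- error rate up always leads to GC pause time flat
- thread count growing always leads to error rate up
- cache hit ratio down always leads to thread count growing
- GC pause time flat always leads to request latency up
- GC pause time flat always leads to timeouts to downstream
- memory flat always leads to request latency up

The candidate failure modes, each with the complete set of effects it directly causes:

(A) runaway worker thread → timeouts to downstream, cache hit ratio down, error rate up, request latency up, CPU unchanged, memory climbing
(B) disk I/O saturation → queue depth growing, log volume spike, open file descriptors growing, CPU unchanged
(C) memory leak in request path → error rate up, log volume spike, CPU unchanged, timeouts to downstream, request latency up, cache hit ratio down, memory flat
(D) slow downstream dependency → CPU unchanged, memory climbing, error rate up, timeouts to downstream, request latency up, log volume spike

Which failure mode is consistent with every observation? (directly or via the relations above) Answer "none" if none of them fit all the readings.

Checking each candidate against the observations:
(A) runaway worker thread — error rate up ✓; cache hit ratio down ✓; timeouts to downstream ✓; log volume spike ✗; CPU unchanged ✓; request latency up ✓; memory climbing ✓
(B) disk I/O saturation — does not account for error rate up, cache hit ratio down, timeouts to downstream, request latency up, memory climbing
(C) memory leak in request path — fails on memory climbing (predicts memory flat, not memory climbing)
(D) slow downstream dependency — error rate up ✓; cache hit ratio down ✗; timeouts to downstream ✓; log volume spike ✓; CPU unchanged ✓; request latency up ✓; memory climbing ✓
None of the listed candidates fits everything.

none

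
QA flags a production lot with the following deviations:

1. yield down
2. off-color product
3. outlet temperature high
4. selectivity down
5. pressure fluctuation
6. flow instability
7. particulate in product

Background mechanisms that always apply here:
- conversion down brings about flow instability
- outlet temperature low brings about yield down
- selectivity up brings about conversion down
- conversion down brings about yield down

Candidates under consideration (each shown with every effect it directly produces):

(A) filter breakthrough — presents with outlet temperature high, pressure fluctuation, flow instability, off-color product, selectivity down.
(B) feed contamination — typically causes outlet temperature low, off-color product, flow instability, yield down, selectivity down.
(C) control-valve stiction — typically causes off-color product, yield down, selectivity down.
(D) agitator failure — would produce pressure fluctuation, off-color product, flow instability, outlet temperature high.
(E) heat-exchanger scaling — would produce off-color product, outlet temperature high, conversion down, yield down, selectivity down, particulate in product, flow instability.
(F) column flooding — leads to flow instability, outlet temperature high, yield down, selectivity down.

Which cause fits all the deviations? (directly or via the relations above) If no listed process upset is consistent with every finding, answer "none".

For each candidate, compare predicted effects to what was observed:
(A) filter breakthrough — yield down -; off-color product +; outlet temperature high +; selectivity down +; pressure fluctuation +; flow instability +; particulate in product -
(B) feed contamination — fails on outlet temperature high, pressure fluctuation, particulate in product (predicts outlet temperature low, not outlet temperature high)
(C) control-valve stiction — yield down +; off-color product +; outlet temperature high -; selectivity down +; pressure fluctuation -; flow instability -; particulate in product -
(D) agitator failure — yield down -; off-color product +; outlet temperature high +; selectivity down -; pressure fluctuation +; flow instability +; particulate in product -
(E) heat-exchanger scaling — yield down +; off-color product +; outlet temperature high +; selectivity down +; pressure fluctuation -; flow instability +; particulate in product +
(F) column flooding — does not account for off-color product, pressure fluctuation, particulate in product
Every candidate fails on at least one observation.

none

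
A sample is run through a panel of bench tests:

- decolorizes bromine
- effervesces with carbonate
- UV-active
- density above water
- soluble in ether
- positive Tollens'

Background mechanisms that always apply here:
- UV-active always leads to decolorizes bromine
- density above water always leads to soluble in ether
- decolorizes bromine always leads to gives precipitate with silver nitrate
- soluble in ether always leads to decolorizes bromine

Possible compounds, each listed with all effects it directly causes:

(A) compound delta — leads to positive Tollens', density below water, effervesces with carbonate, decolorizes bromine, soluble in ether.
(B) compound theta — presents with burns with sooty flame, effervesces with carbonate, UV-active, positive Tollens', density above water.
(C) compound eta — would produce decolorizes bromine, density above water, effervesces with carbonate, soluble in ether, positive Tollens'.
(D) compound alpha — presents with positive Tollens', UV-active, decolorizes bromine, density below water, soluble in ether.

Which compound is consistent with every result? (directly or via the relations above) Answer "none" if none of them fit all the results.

B

For each candidate, compare predicted effects to what was observed:
(A) compound delta — decolorizes bromine +; effervesces with carbonate +; UV-active -; density above water -; soluble in ether +; positive Tollens' +
(B) compound theta — accounts for every observation (decolorizes bromine through UV-active → decolorizes bromine)
(C) compound eta — decolorizes bromine +; effervesces with carbonate +; UV-active -; density above water +; soluble in ether +; positive Tollens' +
(D) compound alpha — decolorizes bromine +; effervesces with carbonate -; UV-active +; density above water -; soluble in ether +; positive Tollens' +
(B) is the only candidate with no mismatches.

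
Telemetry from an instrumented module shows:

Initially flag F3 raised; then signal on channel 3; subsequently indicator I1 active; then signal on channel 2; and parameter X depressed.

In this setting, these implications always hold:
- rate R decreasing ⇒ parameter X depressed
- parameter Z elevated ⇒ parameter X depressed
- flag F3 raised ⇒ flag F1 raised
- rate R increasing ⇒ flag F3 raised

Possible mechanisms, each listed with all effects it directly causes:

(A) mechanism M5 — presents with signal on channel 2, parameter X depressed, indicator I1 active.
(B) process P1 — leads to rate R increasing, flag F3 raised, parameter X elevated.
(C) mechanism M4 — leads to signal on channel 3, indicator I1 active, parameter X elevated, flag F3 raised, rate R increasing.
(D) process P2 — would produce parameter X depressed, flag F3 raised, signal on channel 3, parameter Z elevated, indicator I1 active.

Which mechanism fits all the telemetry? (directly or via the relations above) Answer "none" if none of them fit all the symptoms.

For each candidate, compare predicted effects to what was observed:
(A) mechanism M5 — flag F3 raised -; signal on channel 3 -; indicator I1 active +; signal on channel 2 +; parameter X depressed +
(B) process P1 — fails on signal on channel 3, indicator I1 active, signal on channel 2, parameter X depressed (predicts parameter X elevated, not parameter X depressed)
(C) mechanism M4 — flag F3 raised +; signal on channel 3 +; indicator I1 active +; signal on channel 2 -; parameter X depressed -
(D) process P2 — flag F3 raised +; signal on channel 3 +; indicator I1 active +; signal on channel 2 -; parameter X depressed +
No candidate is consistent with all observations.

none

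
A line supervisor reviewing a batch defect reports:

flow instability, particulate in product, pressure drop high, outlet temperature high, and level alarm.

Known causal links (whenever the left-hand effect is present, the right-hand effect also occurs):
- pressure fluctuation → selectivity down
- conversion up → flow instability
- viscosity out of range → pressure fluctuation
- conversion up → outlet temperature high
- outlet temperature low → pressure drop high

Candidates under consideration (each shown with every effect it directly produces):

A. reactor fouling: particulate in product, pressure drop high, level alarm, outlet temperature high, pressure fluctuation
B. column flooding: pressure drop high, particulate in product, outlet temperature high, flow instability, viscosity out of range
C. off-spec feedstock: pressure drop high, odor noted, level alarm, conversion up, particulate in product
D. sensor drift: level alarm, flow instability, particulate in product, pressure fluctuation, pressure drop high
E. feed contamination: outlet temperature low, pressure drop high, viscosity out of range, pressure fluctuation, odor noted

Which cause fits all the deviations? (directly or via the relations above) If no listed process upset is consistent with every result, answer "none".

C

Checking each candidate against the observations:
(A) reactor fouling — flow instability miss; particulate in product match; pressure drop high match; outlet temperature high match; level alarm match
(B) column flooding — does not account for level alarm
(C) off-spec feedstock — accounts for every observation (flow instability via conversion up → flow instability)
(D) sensor drift — flow instability match; particulate in product match; pressure drop high match; outlet temperature high miss; level alarm match
(E) feed contamination — fails on flow instability, particulate in product, outlet temperature high, level alarm (predicts outlet temperature low, not outlet temperature high)
Only (C) is consistent with every observation.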